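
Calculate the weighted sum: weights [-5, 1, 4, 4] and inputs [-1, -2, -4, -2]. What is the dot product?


Element-wise products:
-5 * -1 = 5
1 * -2 = -2
4 * -4 = -16
4 * -2 = -8
Sum = 5 + -2 + -16 + -8
= -21

-21


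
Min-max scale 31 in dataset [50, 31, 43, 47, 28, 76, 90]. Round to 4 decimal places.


Min = 28, Max = 90
Range = 90 - 28 = 62
Scaled = (x - min) / (max - min)
= (31 - 28) / 62
= 3 / 62
= 0.0484

0.0484


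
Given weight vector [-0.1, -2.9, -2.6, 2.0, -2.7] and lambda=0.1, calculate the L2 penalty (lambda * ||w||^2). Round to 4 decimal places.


Squaring each weight:
(-0.1)^2 = 0.01
(-2.9)^2 = 8.41
(-2.6)^2 = 6.76
2.0^2 = 4.0
(-2.7)^2 = 7.29
Sum of squares = 26.47
Penalty = 0.1 * 26.47 = 2.6470

2.6470


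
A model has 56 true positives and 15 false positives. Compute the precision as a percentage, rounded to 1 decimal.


Precision = TP / (TP + FP) * 100
= 56 / (56 + 15)
= 56 / 71
= 0.7887
= 78.9%

78.9


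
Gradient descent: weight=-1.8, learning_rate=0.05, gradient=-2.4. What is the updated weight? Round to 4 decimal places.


w_new = w_old - lr * gradient
= -1.8 - 0.05 * -2.4
= -1.8 - (-0.12)
= -1.6800

-1.6800


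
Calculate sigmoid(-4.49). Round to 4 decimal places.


sigmoid(z) = 1 / (1 + exp(-z))
exp(-(-4.49)) = exp(4.49) = 89.1214
1 + 89.1214 = 90.1214
1 / 90.1214 = 0.0111

0.0111


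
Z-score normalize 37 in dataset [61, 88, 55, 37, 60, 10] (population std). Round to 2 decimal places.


Mean = (61 + 88 + 55 + 37 + 60 + 10) / 6 = 51.8333
Variance = sum((x_i - mean)^2) / n = 573.1389
Std = sqrt(573.1389) = 23.9403
Z = (x - mean) / std
= (37 - 51.8333) / 23.9403
= -14.8333 / 23.9403
= -0.62

-0.62


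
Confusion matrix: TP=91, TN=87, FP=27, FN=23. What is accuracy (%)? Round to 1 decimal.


Accuracy = (TP + TN) / (TP + TN + FP + FN) * 100
= (91 + 87) / (91 + 87 + 27 + 23)
= 178 / 228
= 0.7807
= 78.1%

78.1


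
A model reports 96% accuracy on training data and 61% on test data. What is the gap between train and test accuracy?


Gap = train_accuracy - test_accuracy
= 96 - 61
= 35%
This large gap strongly indicates overfitting.

35


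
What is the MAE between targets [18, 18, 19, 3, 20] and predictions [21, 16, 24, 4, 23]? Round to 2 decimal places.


Absolute errors: [3, 2, 5, 1, 3]
Sum of absolute errors = 14
MAE = 14 / 5 = 2.80

2.80


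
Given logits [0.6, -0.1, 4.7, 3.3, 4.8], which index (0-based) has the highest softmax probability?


Softmax is a monotonic transformation, so it preserves the argmax.
We need to find the index of the maximum logit.
Index 0: 0.6
Index 1: -0.1
Index 2: 4.7
Index 3: 3.3
Index 4: 4.8
Maximum logit = 4.8 at index 4

4


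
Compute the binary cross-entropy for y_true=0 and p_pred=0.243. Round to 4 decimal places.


For y=0: Loss = -log(1-p)
= -log(1 - 0.243)
= -log(0.757)
= -(-0.2784)
= 0.2784

0.2784


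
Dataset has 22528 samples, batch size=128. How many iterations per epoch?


Iterations per epoch = dataset_size / batch_size
= 22528 / 128
= 176

176


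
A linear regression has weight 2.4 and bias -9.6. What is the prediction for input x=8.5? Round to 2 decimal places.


y = 2.4 * 8.5 + (-9.6)
= 20.4 + (-9.6)
= 10.80

10.80


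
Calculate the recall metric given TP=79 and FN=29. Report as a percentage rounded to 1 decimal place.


Recall = TP / (TP + FN) * 100
= 79 / (79 + 29)
= 79 / 108
= 0.7315
= 73.1%

73.1


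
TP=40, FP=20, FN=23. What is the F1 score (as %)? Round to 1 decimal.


Precision = TP / (TP + FP) = 40 / 60 = 0.6667
Recall = TP / (TP + FN) = 40 / 63 = 0.6349
F1 = 2 * P * R / (P + R)
= 2 * 0.6667 * 0.6349 / (0.6667 + 0.6349)
= 0.8466 / 1.3016
= 0.6504
As percentage: 65.0%

65.0


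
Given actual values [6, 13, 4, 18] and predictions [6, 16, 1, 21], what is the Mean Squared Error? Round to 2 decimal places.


Differences: [0, -3, 3, -3]
Squared errors: [0, 9, 9, 9]
Sum of squared errors = 27
MSE = 27 / 4 = 6.75

6.75


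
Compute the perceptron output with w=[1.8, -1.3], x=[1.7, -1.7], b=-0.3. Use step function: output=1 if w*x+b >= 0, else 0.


z = w . x + b
= 1.8*1.7 + -1.3*-1.7 + -0.3
= 3.06 + 2.21 + -0.3
= 5.27 + -0.3
= 4.97
Since z = 4.97 >= 0, output = 1

1


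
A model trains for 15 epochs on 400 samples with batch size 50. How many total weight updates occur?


Iterations per epoch = 400 / 50 = 8
Total updates = iterations_per_epoch * epochs
= 8 * 15
= 120

120


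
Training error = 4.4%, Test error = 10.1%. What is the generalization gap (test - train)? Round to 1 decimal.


Generalization gap = test_error - train_error
= 10.1 - 4.4
= 5.7%
A moderate gap.

5.7


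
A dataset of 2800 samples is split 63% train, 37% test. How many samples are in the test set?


Train samples = 2800 * 63% = 1764
Test samples = 2800 - 1764
= 1036

1036


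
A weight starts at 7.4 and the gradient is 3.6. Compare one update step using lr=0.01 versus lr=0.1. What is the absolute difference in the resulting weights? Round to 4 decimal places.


With lr=0.01: w_new = 7.4 - 0.01 * 3.6 = 7.364
With lr=0.1: w_new = 7.4 - 0.1 * 3.6 = 7.04
Absolute difference = |7.364 - 7.04|
= 0.3240

0.3240


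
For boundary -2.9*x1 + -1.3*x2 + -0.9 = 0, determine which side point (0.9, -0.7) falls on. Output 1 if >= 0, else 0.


Compute -2.9 * 0.9 + -1.3 * -0.7 + -0.9
= -2.61 + 0.91 + -0.9
= -2.6
Since -2.6 < 0, the point is on the negative side.

0


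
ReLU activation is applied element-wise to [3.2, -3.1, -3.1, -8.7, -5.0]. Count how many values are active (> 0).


ReLU(x) = max(0, x) for each element:
ReLU(3.2) = 3.2
ReLU(-3.1) = 0
ReLU(-3.1) = 0
ReLU(-8.7) = 0
ReLU(-5.0) = 0
Active neurons (>0): 1

1


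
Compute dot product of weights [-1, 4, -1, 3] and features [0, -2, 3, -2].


Element-wise products:
-1 * 0 = 0
4 * -2 = -8
-1 * 3 = -3
3 * -2 = -6
Sum = 0 + -8 + -3 + -6
= -17

-17


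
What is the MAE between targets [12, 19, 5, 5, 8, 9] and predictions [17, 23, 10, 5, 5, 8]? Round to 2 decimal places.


Absolute errors: [5, 4, 5, 0, 3, 1]
Sum of absolute errors = 18
MAE = 18 / 6 = 3.00

3.00


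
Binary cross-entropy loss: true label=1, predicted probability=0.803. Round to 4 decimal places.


For y=1: Loss = -log(p)
= -log(0.803)
= -(-0.2194)
= 0.2194

0.2194


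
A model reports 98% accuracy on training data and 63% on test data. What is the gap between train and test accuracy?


Gap = train_accuracy - test_accuracy
= 98 - 63
= 35%
This large gap strongly indicates overfitting.

35


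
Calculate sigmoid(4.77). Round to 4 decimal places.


sigmoid(z) = 1 / (1 + exp(-z))
exp(-(4.77)) = exp(-4.77) = 0.0085
1 + 0.0085 = 1.0085
1 / 1.0085 = 0.9916

0.9916


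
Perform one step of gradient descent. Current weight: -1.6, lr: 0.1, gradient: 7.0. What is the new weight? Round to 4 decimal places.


w_new = w_old - lr * gradient
= -1.6 - 0.1 * 7.0
= -1.6 - (0.7)
= -2.3000

-2.3000


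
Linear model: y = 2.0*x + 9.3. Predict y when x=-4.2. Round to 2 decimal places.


y = 2.0 * -4.2 + (9.3)
= -8.4 + (9.3)
= 0.90

0.90


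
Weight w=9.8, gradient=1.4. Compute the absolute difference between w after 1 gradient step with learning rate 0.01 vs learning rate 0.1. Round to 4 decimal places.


With lr=0.01: w_new = 9.8 - 0.01 * 1.4 = 9.786
With lr=0.1: w_new = 9.8 - 0.1 * 1.4 = 9.66
Absolute difference = |9.786 - 9.66|
= 0.1260

0.1260


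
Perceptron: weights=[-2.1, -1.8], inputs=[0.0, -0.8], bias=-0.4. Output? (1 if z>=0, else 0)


z = w . x + b
= -2.1*0.0 + -1.8*-0.8 + -0.4
= -0.0 + 1.44 + -0.4
= 1.44 + -0.4
= 1.04
Since z = 1.04 >= 0, output = 1

1


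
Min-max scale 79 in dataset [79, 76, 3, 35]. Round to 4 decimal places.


Min = 3, Max = 79
Range = 79 - 3 = 76
Scaled = (x - min) / (max - min)
= (79 - 3) / 76
= 76 / 76
= 1.0000

1.0000


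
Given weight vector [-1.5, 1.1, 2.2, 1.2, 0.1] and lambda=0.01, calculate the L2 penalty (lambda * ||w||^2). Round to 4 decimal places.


Squaring each weight:
(-1.5)^2 = 2.25
1.1^2 = 1.21
2.2^2 = 4.84
1.2^2 = 1.44
0.1^2 = 0.01
Sum of squares = 9.75
Penalty = 0.01 * 9.75 = 0.0975

0.0975


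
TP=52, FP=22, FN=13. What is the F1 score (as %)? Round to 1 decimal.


Precision = TP / (TP + FP) = 52 / 74 = 0.7027
Recall = TP / (TP + FN) = 52 / 65 = 0.8
F1 = 2 * P * R / (P + R)
= 2 * 0.7027 * 0.8 / (0.7027 + 0.8)
= 1.1243 / 1.5027
= 0.7482
As percentage: 74.8%

74.8


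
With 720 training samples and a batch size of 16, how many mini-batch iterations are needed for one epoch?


Iterations per epoch = dataset_size / batch_size
= 720 / 16
= 45

45


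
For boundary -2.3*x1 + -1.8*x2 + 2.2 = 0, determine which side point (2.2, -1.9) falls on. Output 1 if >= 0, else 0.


Compute -2.3 * 2.2 + -1.8 * -1.9 + 2.2
= -5.06 + 3.42 + 2.2
= 0.56
Since 0.56 >= 0, the point is on the positive side.

1


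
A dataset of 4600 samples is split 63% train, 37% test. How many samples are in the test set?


Train samples = 4600 * 63% = 2898
Test samples = 4600 - 2898
= 1702

1702


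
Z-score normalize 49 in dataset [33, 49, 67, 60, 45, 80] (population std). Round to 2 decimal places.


Mean = (33 + 49 + 67 + 60 + 45 + 80) / 6 = 55.6667
Variance = sum((x_i - mean)^2) / n = 235.2222
Std = sqrt(235.2222) = 15.337
Z = (x - mean) / std
= (49 - 55.6667) / 15.337
= -6.6667 / 15.337
= -0.43

-0.43


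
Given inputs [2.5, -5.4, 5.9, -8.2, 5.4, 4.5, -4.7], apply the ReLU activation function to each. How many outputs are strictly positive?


ReLU(x) = max(0, x) for each element:
ReLU(2.5) = 2.5
ReLU(-5.4) = 0
ReLU(5.9) = 5.9
ReLU(-8.2) = 0
ReLU(5.4) = 5.4
ReLU(4.5) = 4.5
ReLU(-4.7) = 0
Active neurons (>0): 4

4


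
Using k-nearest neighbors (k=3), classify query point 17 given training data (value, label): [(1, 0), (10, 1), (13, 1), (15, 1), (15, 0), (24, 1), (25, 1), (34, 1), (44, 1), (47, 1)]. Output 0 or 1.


Distances from query 17:
Point 15 (class 0): distance = 2
Point 15 (class 1): distance = 2
Point 13 (class 1): distance = 4
K=3 nearest neighbors: classes = [0, 1, 1]
Votes for class 1: 2 / 3
Majority vote => class 1

1


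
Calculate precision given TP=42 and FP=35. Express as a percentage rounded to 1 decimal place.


Precision = TP / (TP + FP) * 100
= 42 / (42 + 35)
= 42 / 77
= 0.5455
= 54.5%

54.5


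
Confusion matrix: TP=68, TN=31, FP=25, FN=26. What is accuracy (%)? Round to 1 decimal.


Accuracy = (TP + TN) / (TP + TN + FP + FN) * 100
= (68 + 31) / (68 + 31 + 25 + 26)
= 99 / 150
= 0.66
= 66.0%

66.0


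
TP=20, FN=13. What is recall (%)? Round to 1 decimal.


Recall = TP / (TP + FN) * 100
= 20 / (20 + 13)
= 20 / 33
= 0.6061
= 60.6%

60.6


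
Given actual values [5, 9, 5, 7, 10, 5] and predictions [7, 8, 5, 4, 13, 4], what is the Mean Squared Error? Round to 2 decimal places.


Differences: [-2, 1, 0, 3, -3, 1]
Squared errors: [4, 1, 0, 9, 9, 1]
Sum of squared errors = 24
MSE = 24 / 6 = 4.00

4.00


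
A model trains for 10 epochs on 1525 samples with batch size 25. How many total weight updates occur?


Iterations per epoch = 1525 / 25 = 61
Total updates = iterations_per_epoch * epochs
= 61 * 10
= 610

610


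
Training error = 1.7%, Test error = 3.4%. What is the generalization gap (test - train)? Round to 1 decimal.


Generalization gap = test_error - train_error
= 3.4 - 1.7
= 1.7%
A small gap suggests good generalization.

1.7


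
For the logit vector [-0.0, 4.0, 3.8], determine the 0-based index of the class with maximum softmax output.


Softmax is a monotonic transformation, so it preserves the argmax.
We need to find the index of the maximum logit.
Index 0: -0.0
Index 1: 4.0
Index 2: 3.8
Maximum logit = 4.0 at index 1

1


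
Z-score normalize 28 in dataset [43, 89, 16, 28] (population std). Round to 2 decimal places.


Mean = (43 + 89 + 16 + 28) / 4 = 44.0
Variance = sum((x_i - mean)^2) / n = 766.5
Std = sqrt(766.5) = 27.6857
Z = (x - mean) / std
= (28 - 44.0) / 27.6857
= -16.0 / 27.6857
= -0.58

-0.58


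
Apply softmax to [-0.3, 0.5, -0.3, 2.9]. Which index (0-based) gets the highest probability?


Softmax is a monotonic transformation, so it preserves the argmax.
We need to find the index of the maximum logit.
Index 0: -0.3
Index 1: 0.5
Index 2: -0.3
Index 3: 2.9
Maximum logit = 2.9 at index 3

3


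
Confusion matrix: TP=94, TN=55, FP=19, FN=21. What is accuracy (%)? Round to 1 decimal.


Accuracy = (TP + TN) / (TP + TN + FP + FN) * 100
= (94 + 55) / (94 + 55 + 19 + 21)
= 149 / 189
= 0.7884
= 78.8%

78.8


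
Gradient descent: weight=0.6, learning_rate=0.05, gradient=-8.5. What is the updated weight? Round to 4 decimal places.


w_new = w_old - lr * gradient
= 0.6 - 0.05 * -8.5
= 0.6 - (-0.425)
= 1.0250

1.0250


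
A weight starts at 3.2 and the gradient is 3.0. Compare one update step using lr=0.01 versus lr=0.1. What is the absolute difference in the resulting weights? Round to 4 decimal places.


With lr=0.01: w_new = 3.2 - 0.01 * 3.0 = 3.17
With lr=0.1: w_new = 3.2 - 0.1 * 3.0 = 2.9
Absolute difference = |3.17 - 2.9|
= 0.2700

0.2700


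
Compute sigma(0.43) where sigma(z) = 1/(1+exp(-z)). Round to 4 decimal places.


sigmoid(z) = 1 / (1 + exp(-z))
exp(-(0.43)) = exp(-0.43) = 0.6505
1 + 0.6505 = 1.6505
1 / 1.6505 = 0.6059

0.6059


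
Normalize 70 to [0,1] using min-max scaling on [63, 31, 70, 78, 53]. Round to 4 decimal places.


Min = 31, Max = 78
Range = 78 - 31 = 47
Scaled = (x - min) / (max - min)
= (70 - 31) / 47
= 39 / 47
= 0.8298

0.8298


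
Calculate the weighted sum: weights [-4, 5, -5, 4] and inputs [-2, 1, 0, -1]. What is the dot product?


Element-wise products:
-4 * -2 = 8
5 * 1 = 5
-5 * 0 = 0
4 * -1 = -4
Sum = 8 + 5 + 0 + -4
= 9

9


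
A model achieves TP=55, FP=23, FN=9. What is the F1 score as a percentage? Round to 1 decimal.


Precision = TP / (TP + FP) = 55 / 78 = 0.7051
Recall = TP / (TP + FN) = 55 / 64 = 0.8594
F1 = 2 * P * R / (P + R)
= 2 * 0.7051 * 0.8594 / (0.7051 + 0.8594)
= 1.2119 / 1.5645
= 0.7746
As percentage: 77.5%

77.5


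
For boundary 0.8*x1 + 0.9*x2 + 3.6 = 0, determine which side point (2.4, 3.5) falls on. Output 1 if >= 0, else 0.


Compute 0.8 * 2.4 + 0.9 * 3.5 + 3.6
= 1.92 + 3.15 + 3.6
= 8.67
Since 8.67 >= 0, the point is on the positive side.

1


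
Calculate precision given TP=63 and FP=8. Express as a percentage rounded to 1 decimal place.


Precision = TP / (TP + FP) * 100
= 63 / (63 + 8)
= 63 / 71
= 0.8873
= 88.7%

88.7


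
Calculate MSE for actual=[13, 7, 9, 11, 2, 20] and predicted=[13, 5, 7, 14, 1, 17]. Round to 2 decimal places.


Differences: [0, 2, 2, -3, 1, 3]
Squared errors: [0, 4, 4, 9, 1, 9]
Sum of squared errors = 27
MSE = 27 / 6 = 4.50

4.50


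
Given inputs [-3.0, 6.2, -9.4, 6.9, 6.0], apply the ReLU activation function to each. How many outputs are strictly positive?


ReLU(x) = max(0, x) for each element:
ReLU(-3.0) = 0
ReLU(6.2) = 6.2
ReLU(-9.4) = 0
ReLU(6.9) = 6.9
ReLU(6.0) = 6.0
Active neurons (>0): 3

3


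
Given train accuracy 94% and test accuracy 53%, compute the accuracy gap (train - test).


Gap = train_accuracy - test_accuracy
= 94 - 53
= 41%
This large gap strongly indicates overfitting.

41


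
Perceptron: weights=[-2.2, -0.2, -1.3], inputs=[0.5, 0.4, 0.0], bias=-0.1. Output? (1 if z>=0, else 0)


z = w . x + b
= -2.2*0.5 + -0.2*0.4 + -1.3*0.0 + -0.1
= -1.1 + -0.08 + -0.0 + -0.1
= -1.18 + -0.1
= -1.28
Since z = -1.28 < 0, output = 0

0


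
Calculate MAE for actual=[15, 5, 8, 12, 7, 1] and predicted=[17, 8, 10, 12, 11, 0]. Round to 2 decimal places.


Absolute errors: [2, 3, 2, 0, 4, 1]
Sum of absolute errors = 12
MAE = 12 / 6 = 2.00

2.00


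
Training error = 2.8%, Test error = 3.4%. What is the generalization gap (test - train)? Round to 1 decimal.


Generalization gap = test_error - train_error
= 3.4 - 2.8
= 0.6%
A small gap suggests good generalization.

0.6


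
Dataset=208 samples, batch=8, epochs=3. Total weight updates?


Iterations per epoch = 208 / 8 = 26
Total updates = iterations_per_epoch * epochs
= 26 * 3
= 78

78


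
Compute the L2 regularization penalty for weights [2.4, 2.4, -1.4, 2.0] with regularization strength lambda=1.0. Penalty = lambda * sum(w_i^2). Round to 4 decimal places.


Squaring each weight:
2.4^2 = 5.76
2.4^2 = 5.76
(-1.4)^2 = 1.96
2.0^2 = 4.0
Sum of squares = 17.48
Penalty = 1.0 * 17.48 = 17.4800

17.4800


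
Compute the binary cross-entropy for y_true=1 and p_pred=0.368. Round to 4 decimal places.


For y=1: Loss = -log(p)
= -log(0.368)
= -(-0.9997)
= 0.9997

0.9997


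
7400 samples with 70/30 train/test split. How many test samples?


Train samples = 7400 * 70% = 5180
Test samples = 7400 - 5180
= 2220

2220


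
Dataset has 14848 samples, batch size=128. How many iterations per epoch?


Iterations per epoch = dataset_size / batch_size
= 14848 / 128
= 116

116


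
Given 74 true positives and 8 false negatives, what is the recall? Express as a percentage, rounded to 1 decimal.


Recall = TP / (TP + FN) * 100
= 74 / (74 + 8)
= 74 / 82
= 0.9024
= 90.2%

90.2


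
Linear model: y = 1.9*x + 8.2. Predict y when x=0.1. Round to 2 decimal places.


y = 1.9 * 0.1 + (8.2)
= 0.19 + (8.2)
= 8.39

8.39


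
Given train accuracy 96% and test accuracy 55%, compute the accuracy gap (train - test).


Gap = train_accuracy - test_accuracy
= 96 - 55
= 41%
This large gap strongly indicates overfitting.

41


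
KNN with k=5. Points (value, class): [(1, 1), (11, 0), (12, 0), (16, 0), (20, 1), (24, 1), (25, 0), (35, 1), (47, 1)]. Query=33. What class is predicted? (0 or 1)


Distances from query 33:
Point 35 (class 1): distance = 2
Point 25 (class 0): distance = 8
Point 24 (class 1): distance = 9
Point 20 (class 1): distance = 13
Point 47 (class 1): distance = 14
K=5 nearest neighbors: classes = [1, 0, 1, 1, 1]
Votes for class 1: 4 / 5
Majority vote => class 1

1


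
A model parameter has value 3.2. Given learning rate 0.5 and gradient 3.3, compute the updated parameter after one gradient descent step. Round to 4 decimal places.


w_new = w_old - lr * gradient
= 3.2 - 0.5 * 3.3
= 3.2 - (1.65)
= 1.5500

1.5500


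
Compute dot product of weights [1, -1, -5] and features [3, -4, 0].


Element-wise products:
1 * 3 = 3
-1 * -4 = 4
-5 * 0 = 0
Sum = 3 + 4 + 0
= 7

7


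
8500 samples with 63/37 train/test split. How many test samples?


Train samples = 8500 * 63% = 5355
Test samples = 8500 - 5355
= 3145

3145


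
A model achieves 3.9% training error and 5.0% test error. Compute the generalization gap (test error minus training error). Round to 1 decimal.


Generalization gap = test_error - train_error
= 5.0 - 3.9
= 1.1%
A small gap suggests good generalization.

1.1


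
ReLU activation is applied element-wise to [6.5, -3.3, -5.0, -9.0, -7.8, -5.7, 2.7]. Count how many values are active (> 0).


ReLU(x) = max(0, x) for each element:
ReLU(6.5) = 6.5
ReLU(-3.3) = 0
ReLU(-5.0) = 0
ReLU(-9.0) = 0
ReLU(-7.8) = 0
ReLU(-5.7) = 0
ReLU(2.7) = 2.7
Active neurons (>0): 2

2


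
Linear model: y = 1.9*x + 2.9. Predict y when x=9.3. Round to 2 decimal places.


y = 1.9 * 9.3 + (2.9)
= 17.67 + (2.9)
= 20.57

20.57


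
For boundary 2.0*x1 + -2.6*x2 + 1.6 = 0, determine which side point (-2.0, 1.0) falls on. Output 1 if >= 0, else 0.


Compute 2.0 * -2.0 + -2.6 * 1.0 + 1.6
= -4.0 + -2.6 + 1.6
= -5.0
Since -5.0 < 0, the point is on the negative side.

0


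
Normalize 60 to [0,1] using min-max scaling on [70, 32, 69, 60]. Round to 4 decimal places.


Min = 32, Max = 70
Range = 70 - 32 = 38
Scaled = (x - min) / (max - min)
= (60 - 32) / 38
= 28 / 38
= 0.7368

0.7368


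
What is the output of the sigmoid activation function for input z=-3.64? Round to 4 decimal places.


sigmoid(z) = 1 / (1 + exp(-z))
exp(-(-3.64)) = exp(3.64) = 38.0918
1 + 38.0918 = 39.0918
1 / 39.0918 = 0.0256

0.0256


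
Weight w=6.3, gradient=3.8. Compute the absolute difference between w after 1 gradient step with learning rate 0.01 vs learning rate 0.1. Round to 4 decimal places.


With lr=0.01: w_new = 6.3 - 0.01 * 3.8 = 6.262
With lr=0.1: w_new = 6.3 - 0.1 * 3.8 = 5.92
Absolute difference = |6.262 - 5.92|
= 0.3420

0.3420


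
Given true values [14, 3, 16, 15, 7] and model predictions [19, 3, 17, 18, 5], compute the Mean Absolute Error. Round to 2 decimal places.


Absolute errors: [5, 0, 1, 3, 2]
Sum of absolute errors = 11
MAE = 11 / 5 = 2.20

2.20


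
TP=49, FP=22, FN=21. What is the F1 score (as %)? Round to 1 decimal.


Precision = TP / (TP + FP) = 49 / 71 = 0.6901
Recall = TP / (TP + FN) = 49 / 70 = 0.7
F1 = 2 * P * R / (P + R)
= 2 * 0.6901 * 0.7 / (0.6901 + 0.7)
= 0.9662 / 1.3901
= 0.695
As percentage: 69.5%

69.5


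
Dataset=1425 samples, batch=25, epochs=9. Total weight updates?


Iterations per epoch = 1425 / 25 = 57
Total updates = iterations_per_epoch * epochs
= 57 * 9
= 513

513


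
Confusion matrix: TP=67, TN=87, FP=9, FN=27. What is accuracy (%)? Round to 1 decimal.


Accuracy = (TP + TN) / (TP + TN + FP + FN) * 100
= (67 + 87) / (67 + 87 + 9 + 27)
= 154 / 190
= 0.8105
= 81.1%

81.1


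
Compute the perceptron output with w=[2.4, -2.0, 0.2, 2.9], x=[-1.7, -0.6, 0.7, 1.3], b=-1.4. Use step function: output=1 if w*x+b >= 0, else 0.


z = w . x + b
= 2.4*-1.7 + -2.0*-0.6 + 0.2*0.7 + 2.9*1.3 + -1.4
= -4.08 + 1.2 + 0.14 + 3.77 + -1.4
= 1.03 + -1.4
= -0.37
Since z = -0.37 < 0, output = 0

0


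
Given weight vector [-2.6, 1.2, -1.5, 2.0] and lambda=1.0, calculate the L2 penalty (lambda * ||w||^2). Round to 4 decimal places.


Squaring each weight:
(-2.6)^2 = 6.76
1.2^2 = 1.44
(-1.5)^2 = 2.25
2.0^2 = 4.0
Sum of squares = 14.45
Penalty = 1.0 * 14.45 = 14.4500

14.4500


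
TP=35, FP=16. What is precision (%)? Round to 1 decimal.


Precision = TP / (TP + FP) * 100
= 35 / (35 + 16)
= 35 / 51
= 0.6863
= 68.6%

68.6


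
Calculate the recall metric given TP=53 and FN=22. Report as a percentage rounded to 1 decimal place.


Recall = TP / (TP + FN) * 100
= 53 / (53 + 22)
= 53 / 75
= 0.7067
= 70.7%

70.7


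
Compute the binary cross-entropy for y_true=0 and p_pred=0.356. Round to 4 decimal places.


For y=0: Loss = -log(1-p)
= -log(1 - 0.356)
= -log(0.644)
= -(-0.4401)
= 0.4401

0.4401


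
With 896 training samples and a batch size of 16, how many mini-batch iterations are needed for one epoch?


Iterations per epoch = dataset_size / batch_size
= 896 / 16
= 56

56


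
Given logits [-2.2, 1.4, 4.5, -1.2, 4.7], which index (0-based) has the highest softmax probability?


Softmax is a monotonic transformation, so it preserves the argmax.
We need to find the index of the maximum logit.
Index 0: -2.2
Index 1: 1.4
Index 2: 4.5
Index 3: -1.2
Index 4: 4.7
Maximum logit = 4.7 at index 4

4


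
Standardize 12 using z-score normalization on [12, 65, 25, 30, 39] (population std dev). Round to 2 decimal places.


Mean = (12 + 65 + 25 + 30 + 39) / 5 = 34.2
Variance = sum((x_i - mean)^2) / n = 313.36
Std = sqrt(313.36) = 17.702
Z = (x - mean) / std
= (12 - 34.2) / 17.702
= -22.2 / 17.702
= -1.25

-1.25


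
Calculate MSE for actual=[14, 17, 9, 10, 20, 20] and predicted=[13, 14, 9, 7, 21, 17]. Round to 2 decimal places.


Differences: [1, 3, 0, 3, -1, 3]
Squared errors: [1, 9, 0, 9, 1, 9]
Sum of squared errors = 29
MSE = 29 / 6 = 4.83

4.83


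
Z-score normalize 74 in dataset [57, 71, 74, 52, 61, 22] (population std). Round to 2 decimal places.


Mean = (57 + 71 + 74 + 52 + 61 + 22) / 6 = 56.1667
Variance = sum((x_i - mean)^2) / n = 291.1389
Std = sqrt(291.1389) = 17.0628
Z = (x - mean) / std
= (74 - 56.1667) / 17.0628
= 17.8333 / 17.0628
= 1.05

1.05


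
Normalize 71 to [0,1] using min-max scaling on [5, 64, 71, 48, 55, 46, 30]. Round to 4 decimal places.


Min = 5, Max = 71
Range = 71 - 5 = 66
Scaled = (x - min) / (max - min)
= (71 - 5) / 66
= 66 / 66
= 1.0000

1.0000


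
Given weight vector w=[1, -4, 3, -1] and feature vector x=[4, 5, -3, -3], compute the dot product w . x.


Element-wise products:
1 * 4 = 4
-4 * 5 = -20
3 * -3 = -9
-1 * -3 = 3
Sum = 4 + -20 + -9 + 3
= -22

-22


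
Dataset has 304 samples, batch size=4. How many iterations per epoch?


Iterations per epoch = dataset_size / batch_size
= 304 / 4
= 76

76


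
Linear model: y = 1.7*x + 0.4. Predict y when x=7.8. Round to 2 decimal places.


y = 1.7 * 7.8 + (0.4)
= 13.26 + (0.4)
= 13.66

13.66


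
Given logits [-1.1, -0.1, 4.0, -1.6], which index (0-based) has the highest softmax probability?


Softmax is a monotonic transformation, so it preserves the argmax.
We need to find the index of the maximum logit.
Index 0: -1.1
Index 1: -0.1
Index 2: 4.0
Index 3: -1.6
Maximum logit = 4.0 at index 2

2


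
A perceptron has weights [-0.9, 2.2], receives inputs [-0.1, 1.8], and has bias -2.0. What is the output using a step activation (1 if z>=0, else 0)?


z = w . x + b
= -0.9*-0.1 + 2.2*1.8 + -2.0
= 0.09 + 3.96 + -2.0
= 4.05 + -2.0
= 2.05
Since z = 2.05 >= 0, output = 1

1


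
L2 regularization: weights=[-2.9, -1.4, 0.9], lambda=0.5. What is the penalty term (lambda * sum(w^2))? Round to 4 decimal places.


Squaring each weight:
(-2.9)^2 = 8.41
(-1.4)^2 = 1.96
0.9^2 = 0.81
Sum of squares = 11.18
Penalty = 0.5 * 11.18 = 5.5900

5.5900


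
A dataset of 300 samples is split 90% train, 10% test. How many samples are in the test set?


Train samples = 300 * 90% = 270
Test samples = 300 - 270
= 30

30


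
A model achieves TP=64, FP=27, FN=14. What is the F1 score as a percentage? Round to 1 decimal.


Precision = TP / (TP + FP) = 64 / 91 = 0.7033
Recall = TP / (TP + FN) = 64 / 78 = 0.8205
F1 = 2 * P * R / (P + R)
= 2 * 0.7033 * 0.8205 / (0.7033 + 0.8205)
= 1.1541 / 1.5238
= 0.7574
As percentage: 75.7%

75.7


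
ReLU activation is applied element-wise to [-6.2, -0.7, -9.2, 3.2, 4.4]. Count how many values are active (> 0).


ReLU(x) = max(0, x) for each element:
ReLU(-6.2) = 0
ReLU(-0.7) = 0
ReLU(-9.2) = 0
ReLU(3.2) = 3.2
ReLU(4.4) = 4.4
Active neurons (>0): 2

2


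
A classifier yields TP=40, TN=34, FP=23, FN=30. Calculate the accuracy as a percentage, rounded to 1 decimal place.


Accuracy = (TP + TN) / (TP + TN + FP + FN) * 100
= (40 + 34) / (40 + 34 + 23 + 30)
= 74 / 127
= 0.5827
= 58.3%

58.3


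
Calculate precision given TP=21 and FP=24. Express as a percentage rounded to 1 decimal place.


Precision = TP / (TP + FP) * 100
= 21 / (21 + 24)
= 21 / 45
= 0.4667
= 46.7%

46.7


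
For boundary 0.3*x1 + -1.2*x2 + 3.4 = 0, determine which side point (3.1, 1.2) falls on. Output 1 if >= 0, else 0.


Compute 0.3 * 3.1 + -1.2 * 1.2 + 3.4
= 0.93 + -1.44 + 3.4
= 2.89
Since 2.89 >= 0, the point is on the positive side.

1


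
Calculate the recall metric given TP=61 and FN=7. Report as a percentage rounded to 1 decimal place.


Recall = TP / (TP + FN) * 100
= 61 / (61 + 7)
= 61 / 68
= 0.8971
= 89.7%

89.7


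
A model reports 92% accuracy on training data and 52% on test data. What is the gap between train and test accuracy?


Gap = train_accuracy - test_accuracy
= 92 - 52
= 40%
This large gap strongly indicates overfitting.

40


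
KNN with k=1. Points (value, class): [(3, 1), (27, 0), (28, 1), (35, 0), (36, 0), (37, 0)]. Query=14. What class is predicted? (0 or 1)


Distances from query 14:
Point 3 (class 1): distance = 11
K=1 nearest neighbors: classes = [1]
Votes for class 1: 1 / 1
Majority vote => class 1

1


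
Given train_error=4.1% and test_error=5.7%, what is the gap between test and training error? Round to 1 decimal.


Generalization gap = test_error - train_error
= 5.7 - 4.1
= 1.6%
A small gap suggests good generalization.

1.6


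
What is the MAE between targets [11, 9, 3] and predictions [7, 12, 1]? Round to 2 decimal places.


Absolute errors: [4, 3, 2]
Sum of absolute errors = 9
MAE = 9 / 3 = 3.00

3.00


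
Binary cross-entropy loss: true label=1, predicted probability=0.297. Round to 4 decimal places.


For y=1: Loss = -log(p)
= -log(0.297)
= -(-1.214)
= 1.2140

1.2140


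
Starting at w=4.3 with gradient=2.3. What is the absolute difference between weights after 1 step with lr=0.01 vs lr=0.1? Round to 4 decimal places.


With lr=0.01: w_new = 4.3 - 0.01 * 2.3 = 4.277
With lr=0.1: w_new = 4.3 - 0.1 * 2.3 = 4.07
Absolute difference = |4.277 - 4.07|
= 0.2070

0.2070


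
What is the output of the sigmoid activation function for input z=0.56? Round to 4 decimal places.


sigmoid(z) = 1 / (1 + exp(-z))
exp(-(0.56)) = exp(-0.56) = 0.5712
1 + 0.5712 = 1.5712
1 / 1.5712 = 0.6365

0.6365


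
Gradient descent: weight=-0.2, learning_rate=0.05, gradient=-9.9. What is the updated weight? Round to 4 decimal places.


w_new = w_old - lr * gradient
= -0.2 - 0.05 * -9.9
= -0.2 - (-0.495)
= 0.2950

0.2950


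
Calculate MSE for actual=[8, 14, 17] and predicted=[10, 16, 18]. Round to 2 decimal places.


Differences: [-2, -2, -1]
Squared errors: [4, 4, 1]
Sum of squared errors = 9
MSE = 9 / 3 = 3.00

3.00


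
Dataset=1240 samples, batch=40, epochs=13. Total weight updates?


Iterations per epoch = 1240 / 40 = 31
Total updates = iterations_per_epoch * epochs
= 31 * 13
= 403

403


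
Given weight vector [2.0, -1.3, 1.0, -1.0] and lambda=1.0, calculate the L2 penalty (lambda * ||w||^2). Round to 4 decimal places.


Squaring each weight:
2.0^2 = 4.0
(-1.3)^2 = 1.69
1.0^2 = 1.0
(-1.0)^2 = 1.0
Sum of squares = 7.69
Penalty = 1.0 * 7.69 = 7.6900

7.6900


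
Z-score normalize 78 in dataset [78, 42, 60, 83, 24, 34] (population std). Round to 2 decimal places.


Mean = (78 + 42 + 60 + 83 + 24 + 34) / 6 = 53.5
Variance = sum((x_i - mean)^2) / n = 482.5833
Std = sqrt(482.5833) = 21.9678
Z = (x - mean) / std
= (78 - 53.5) / 21.9678
= 24.5 / 21.9678
= 1.12

1.12


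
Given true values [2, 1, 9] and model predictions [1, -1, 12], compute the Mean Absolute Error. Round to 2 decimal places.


Absolute errors: [1, 2, 3]
Sum of absolute errors = 6
MAE = 6 / 3 = 2.00

2.00


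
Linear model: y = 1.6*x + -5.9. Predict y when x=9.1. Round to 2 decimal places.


y = 1.6 * 9.1 + (-5.9)
= 14.56 + (-5.9)
= 8.66

8.66


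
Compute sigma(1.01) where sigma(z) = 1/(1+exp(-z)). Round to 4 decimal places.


sigmoid(z) = 1 / (1 + exp(-z))
exp(-(1.01)) = exp(-1.01) = 0.3642
1 + 0.3642 = 1.3642
1 / 1.3642 = 0.7330

0.7330


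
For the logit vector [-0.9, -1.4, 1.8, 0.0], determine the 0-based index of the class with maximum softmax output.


Softmax is a monotonic transformation, so it preserves the argmax.
We need to find the index of the maximum logit.
Index 0: -0.9
Index 1: -1.4
Index 2: 1.8
Index 3: 0.0
Maximum logit = 1.8 at index 2

2


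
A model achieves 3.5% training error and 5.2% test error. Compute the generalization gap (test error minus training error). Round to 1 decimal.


Generalization gap = test_error - train_error
= 5.2 - 3.5
= 1.7%
A small gap suggests good generalization.

1.7


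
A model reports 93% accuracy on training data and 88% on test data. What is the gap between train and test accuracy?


Gap = train_accuracy - test_accuracy
= 93 - 88
= 5%
This moderate gap may indicate mild overfitting.

5


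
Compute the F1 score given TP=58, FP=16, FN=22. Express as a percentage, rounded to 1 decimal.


Precision = TP / (TP + FP) = 58 / 74 = 0.7838
Recall = TP / (TP + FN) = 58 / 80 = 0.725
F1 = 2 * P * R / (P + R)
= 2 * 0.7838 * 0.725 / (0.7838 + 0.725)
= 1.1365 / 1.5088
= 0.7532
As percentage: 75.3%

75.3


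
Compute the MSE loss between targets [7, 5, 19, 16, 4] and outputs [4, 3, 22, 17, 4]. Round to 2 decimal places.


Differences: [3, 2, -3, -1, 0]
Squared errors: [9, 4, 9, 1, 0]
Sum of squared errors = 23
MSE = 23 / 5 = 4.60

4.60


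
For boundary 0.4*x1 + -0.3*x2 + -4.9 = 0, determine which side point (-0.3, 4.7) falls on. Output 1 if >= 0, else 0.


Compute 0.4 * -0.3 + -0.3 * 4.7 + -4.9
= -0.12 + -1.41 + -4.9
= -6.43
Since -6.43 < 0, the point is on the negative side.

0


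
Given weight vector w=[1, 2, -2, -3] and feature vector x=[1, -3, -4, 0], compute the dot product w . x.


Element-wise products:
1 * 1 = 1
2 * -3 = -6
-2 * -4 = 8
-3 * 0 = 0
Sum = 1 + -6 + 8 + 0
= 3

3


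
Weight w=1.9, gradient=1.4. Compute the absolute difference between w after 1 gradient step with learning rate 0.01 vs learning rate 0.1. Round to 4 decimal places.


With lr=0.01: w_new = 1.9 - 0.01 * 1.4 = 1.886
With lr=0.1: w_new = 1.9 - 0.1 * 1.4 = 1.76
Absolute difference = |1.886 - 1.76|
= 0.1260

0.1260


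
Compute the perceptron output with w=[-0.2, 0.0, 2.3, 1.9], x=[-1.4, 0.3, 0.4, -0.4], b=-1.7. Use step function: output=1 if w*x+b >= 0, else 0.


z = w . x + b
= -0.2*-1.4 + 0.0*0.3 + 2.3*0.4 + 1.9*-0.4 + -1.7
= 0.28 + 0.0 + 0.92 + -0.76 + -1.7
= 0.44 + -1.7
= -1.26
Since z = -1.26 < 0, output = 0

0


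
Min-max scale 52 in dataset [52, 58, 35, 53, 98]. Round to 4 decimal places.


Min = 35, Max = 98
Range = 98 - 35 = 63
Scaled = (x - min) / (max - min)
= (52 - 35) / 63
= 17 / 63
= 0.2698

0.2698


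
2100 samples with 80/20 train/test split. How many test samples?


Train samples = 2100 * 80% = 1680
Test samples = 2100 - 1680
= 420

420


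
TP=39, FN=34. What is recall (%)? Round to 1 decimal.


Recall = TP / (TP + FN) * 100
= 39 / (39 + 34)
= 39 / 73
= 0.5342
= 53.4%

53.4


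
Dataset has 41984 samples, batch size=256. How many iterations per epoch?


Iterations per epoch = dataset_size / batch_size
= 41984 / 256
= 164

164


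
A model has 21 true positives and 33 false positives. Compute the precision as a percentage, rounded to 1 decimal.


Precision = TP / (TP + FP) * 100
= 21 / (21 + 33)
= 21 / 54
= 0.3889
= 38.9%

38.9


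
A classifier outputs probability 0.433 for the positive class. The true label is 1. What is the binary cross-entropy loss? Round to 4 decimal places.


For y=1: Loss = -log(p)
= -log(0.433)
= -(-0.837)
= 0.8370

0.8370


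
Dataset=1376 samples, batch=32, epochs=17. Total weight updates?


Iterations per epoch = 1376 / 32 = 43
Total updates = iterations_per_epoch * epochs
= 43 * 17
= 731

731


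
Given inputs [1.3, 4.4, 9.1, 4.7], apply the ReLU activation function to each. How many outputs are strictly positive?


ReLU(x) = max(0, x) for each element:
ReLU(1.3) = 1.3
ReLU(4.4) = 4.4
ReLU(9.1) = 9.1
ReLU(4.7) = 4.7
Active neurons (>0): 4

4


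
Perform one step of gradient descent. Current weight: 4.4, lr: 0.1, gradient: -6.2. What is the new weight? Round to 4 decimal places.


w_new = w_old - lr * gradient
= 4.4 - 0.1 * -6.2
= 4.4 - (-0.62)
= 5.0200

5.0200


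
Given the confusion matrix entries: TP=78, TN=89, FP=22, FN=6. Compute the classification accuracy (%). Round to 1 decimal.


Accuracy = (TP + TN) / (TP + TN + FP + FN) * 100
= (78 + 89) / (78 + 89 + 22 + 6)
= 167 / 195
= 0.8564
= 85.6%

85.6


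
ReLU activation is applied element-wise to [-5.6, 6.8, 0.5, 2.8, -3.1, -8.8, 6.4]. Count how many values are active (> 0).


ReLU(x) = max(0, x) for each element:
ReLU(-5.6) = 0
ReLU(6.8) = 6.8
ReLU(0.5) = 0.5
ReLU(2.8) = 2.8
ReLU(-3.1) = 0
ReLU(-8.8) = 0
ReLU(6.4) = 6.4
Active neurons (>0): 4

4


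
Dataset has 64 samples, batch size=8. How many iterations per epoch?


Iterations per epoch = dataset_size / batch_size
= 64 / 8
= 8

8


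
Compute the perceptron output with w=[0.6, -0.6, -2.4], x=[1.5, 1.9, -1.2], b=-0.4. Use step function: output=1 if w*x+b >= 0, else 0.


z = w . x + b
= 0.6*1.5 + -0.6*1.9 + -2.4*-1.2 + -0.4
= 0.9 + -1.14 + 2.88 + -0.4
= 2.64 + -0.4
= 2.24
Since z = 2.24 >= 0, output = 1

1


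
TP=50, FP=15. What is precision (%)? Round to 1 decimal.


Precision = TP / (TP + FP) * 100
= 50 / (50 + 15)
= 50 / 65
= 0.7692
= 76.9%

76.9


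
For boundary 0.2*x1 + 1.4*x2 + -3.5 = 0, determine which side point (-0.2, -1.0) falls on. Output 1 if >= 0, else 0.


Compute 0.2 * -0.2 + 1.4 * -1.0 + -3.5
= -0.04 + -1.4 + -3.5
= -4.94
Since -4.94 < 0, the point is on the negative side.

0


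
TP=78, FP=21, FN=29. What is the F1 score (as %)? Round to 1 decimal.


Precision = TP / (TP + FP) = 78 / 99 = 0.7879
Recall = TP / (TP + FN) = 78 / 107 = 0.729
F1 = 2 * P * R / (P + R)
= 2 * 0.7879 * 0.729 / (0.7879 + 0.729)
= 1.1487 / 1.5169
= 0.7573
As percentage: 75.7%

75.7


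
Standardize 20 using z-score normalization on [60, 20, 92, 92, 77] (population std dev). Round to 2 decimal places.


Mean = (60 + 20 + 92 + 92 + 77) / 5 = 68.2
Variance = sum((x_i - mean)^2) / n = 720.16
Std = sqrt(720.16) = 26.8358
Z = (x - mean) / std
= (20 - 68.2) / 26.8358
= -48.2 / 26.8358
= -1.80

-1.80


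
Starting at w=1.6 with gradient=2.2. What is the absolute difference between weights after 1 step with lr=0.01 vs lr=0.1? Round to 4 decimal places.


With lr=0.01: w_new = 1.6 - 0.01 * 2.2 = 1.578
With lr=0.1: w_new = 1.6 - 0.1 * 2.2 = 1.38
Absolute difference = |1.578 - 1.38|
= 0.1980

0.1980


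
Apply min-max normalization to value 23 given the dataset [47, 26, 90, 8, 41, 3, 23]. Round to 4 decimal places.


Min = 3, Max = 90
Range = 90 - 3 = 87
Scaled = (x - min) / (max - min)
= (23 - 3) / 87
= 20 / 87
= 0.2299

0.2299


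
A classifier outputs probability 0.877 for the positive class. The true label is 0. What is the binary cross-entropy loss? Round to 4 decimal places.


For y=0: Loss = -log(1-p)
= -log(1 - 0.877)
= -log(0.123)
= -(-2.0956)
= 2.0956

2.0956


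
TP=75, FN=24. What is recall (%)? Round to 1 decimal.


Recall = TP / (TP + FN) * 100
= 75 / (75 + 24)
= 75 / 99
= 0.7576
= 75.8%

75.8


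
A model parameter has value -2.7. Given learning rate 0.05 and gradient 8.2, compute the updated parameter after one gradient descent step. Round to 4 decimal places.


w_new = w_old - lr * gradient
= -2.7 - 0.05 * 8.2
= -2.7 - (0.41)
= -3.1100

-3.1100


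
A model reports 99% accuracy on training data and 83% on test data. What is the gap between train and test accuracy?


Gap = train_accuracy - test_accuracy
= 99 - 83
= 16%
This gap suggests the model is overfitting.

16


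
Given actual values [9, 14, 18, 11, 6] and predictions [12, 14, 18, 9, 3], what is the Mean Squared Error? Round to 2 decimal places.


Differences: [-3, 0, 0, 2, 3]
Squared errors: [9, 0, 0, 4, 9]
Sum of squared errors = 22
MSE = 22 / 5 = 4.40

4.40


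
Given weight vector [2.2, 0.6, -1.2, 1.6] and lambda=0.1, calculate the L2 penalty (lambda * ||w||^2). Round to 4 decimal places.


Squaring each weight:
2.2^2 = 4.84
0.6^2 = 0.36
(-1.2)^2 = 1.44
1.6^2 = 2.56
Sum of squares = 9.2
Penalty = 0.1 * 9.2 = 0.9200

0.9200


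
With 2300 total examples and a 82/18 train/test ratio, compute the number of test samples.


Train samples = 2300 * 82% = 1886
Test samples = 2300 - 1886
= 414

414


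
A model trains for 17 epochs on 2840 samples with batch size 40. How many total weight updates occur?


Iterations per epoch = 2840 / 40 = 71
Total updates = iterations_per_epoch * epochs
= 71 * 17
= 1207

1207


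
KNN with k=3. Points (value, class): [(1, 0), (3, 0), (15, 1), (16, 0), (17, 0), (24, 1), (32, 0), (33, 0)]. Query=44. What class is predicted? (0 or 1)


Distances from query 44:
Point 33 (class 0): distance = 11
Point 32 (class 0): distance = 12
Point 24 (class 1): distance = 20
K=3 nearest neighbors: classes = [0, 0, 1]
Votes for class 1: 1 / 3
Majority vote => class 0

0


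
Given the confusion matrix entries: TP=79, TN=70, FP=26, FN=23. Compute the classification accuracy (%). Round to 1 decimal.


Accuracy = (TP + TN) / (TP + TN + FP + FN) * 100
= (79 + 70) / (79 + 70 + 26 + 23)
= 149 / 198
= 0.7525
= 75.3%

75.3


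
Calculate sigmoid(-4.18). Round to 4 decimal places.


sigmoid(z) = 1 / (1 + exp(-z))
exp(-(-4.18)) = exp(4.18) = 65.3659
1 + 65.3659 = 66.3659
1 / 66.3659 = 0.0151

0.0151
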